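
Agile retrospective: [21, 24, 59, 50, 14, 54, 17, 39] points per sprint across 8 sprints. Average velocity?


Formula: Avg velocity = Total points / Number of sprints
Points: [21, 24, 59, 50, 14, 54, 17, 39]
Sum = 21 + 24 + 59 + 50 + 14 + 54 + 17 + 39 = 278
Avg velocity = 278 / 8 = 34.75 points/sprint

34.75 points/sprint


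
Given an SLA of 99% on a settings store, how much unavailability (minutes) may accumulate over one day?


Formula: allowed downtime = period * (100 - SLA) / 100
Period (day) = 1440 minutes
Unavailability fraction = (100 - 99.0) / 100
Allowed downtime = 1440 * (100 - 99.0) / 100
Allowed downtime = 14.4 minutes

14.4 minutes


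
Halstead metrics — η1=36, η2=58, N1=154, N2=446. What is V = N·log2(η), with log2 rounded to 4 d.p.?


Formula: V = N * log2(η), where N = N1 + N2 and η = η1 + η2
η = 36 + 58 = 94
N = 154 + 446 = 600
log2(94) ≈ 6.5546
V = 600 * 6.5546 = 3932.76

3932.76


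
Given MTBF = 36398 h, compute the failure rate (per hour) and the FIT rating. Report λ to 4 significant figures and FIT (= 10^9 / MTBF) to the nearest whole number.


Formula: λ = 1 / MTBF; FIT = λ × 1e9 = 1e9 / MTBF
λ = 1 / 36398 ≈ 2.747e-05 failures/hour
FIT = 1e9 / 36398 ≈ 27474 failures per 1e9 hours (nearest whole number)

λ = 2.747e-05 /h, FIT = 27474


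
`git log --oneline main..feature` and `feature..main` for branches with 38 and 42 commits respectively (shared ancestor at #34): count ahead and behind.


Common ancestor: commit #34
feature commits after divergence: 38 - 34 = 4
main commits after divergence: 42 - 34 = 8
feature is 4 commits ahead of main
main is 8 commits ahead of feature

feature ahead: 4, main ahead: 8


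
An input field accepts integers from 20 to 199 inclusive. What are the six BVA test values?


Range: [20, 199]
Boundaries: just below min, min, min+1, max-1, max, just above max
Values: [19, 20, 21, 198, 199, 200]

[19, 20, 21, 198, 199, 200]


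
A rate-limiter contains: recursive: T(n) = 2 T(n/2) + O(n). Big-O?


Reasoning: master theorem case 2 (merge-sort recurrence)
Complexity: O(n log n)

O(n log n)


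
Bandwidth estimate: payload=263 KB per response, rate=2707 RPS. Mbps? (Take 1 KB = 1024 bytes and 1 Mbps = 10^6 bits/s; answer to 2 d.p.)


Formula: Mbps = payload_bytes * RPS * 8 / 1e6
Payload per request = 263 KB = 263 * 1024 = 269312 bytes
Total bytes/sec = 269312 * 2707 = 729027584
Total bits/sec = 729027584 * 8 = 5832220672
Mbps = 5832220672 / 1e6 = 5832.22

5832.22 Mbps


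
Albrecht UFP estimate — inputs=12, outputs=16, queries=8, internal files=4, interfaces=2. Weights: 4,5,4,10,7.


UFP = EI*4 + EO*5 + EQ*4 + ILF*10 + EIF*7
UFP = 12*4 + 16*5 + 8*4 + 4*10 + 2*7
UFP = 48 + 80 + 32 + 40 + 14
UFP = 214

214


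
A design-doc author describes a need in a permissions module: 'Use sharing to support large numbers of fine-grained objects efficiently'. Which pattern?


This matches the Flyweight pattern

Flyweight


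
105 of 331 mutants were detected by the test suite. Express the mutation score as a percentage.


Mutation score = killed / total * 100
Mutation score = 105 / 331 * 100
Mutation score = 31.72%

31.72%


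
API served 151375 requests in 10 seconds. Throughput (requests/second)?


Formula: throughput = requests / seconds
throughput = 151375 / 10
throughput = 15137.5 requests/second

15137.5 requests/second


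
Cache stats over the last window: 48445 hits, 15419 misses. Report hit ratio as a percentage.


Formula: hit rate = hits / (hits + misses) * 100
hit rate = 48445 / (48445 + 15419) * 100
hit rate = 48445 / 63864 * 100
hit rate = 75.86%

75.86%


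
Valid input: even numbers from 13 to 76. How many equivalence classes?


Constraint: even integers in [13, 76]
Class 1: x < 13 — out-of-range invalid
Class 2: x in [13,76] but odd — wrong type invalid
Class 3: x in [13,76] and even — valid
Class 4: x > 76 — out-of-range invalid
Total equivalence classes: 4

4 equivalence classes


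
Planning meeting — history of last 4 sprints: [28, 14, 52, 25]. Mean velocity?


Formula: Avg velocity = Total points / Number of sprints
Points: [28, 14, 52, 25]
Sum = 28 + 14 + 52 + 25 = 119
Avg velocity = 119 / 4 = 29.75 points/sprint

29.75 points/sprint


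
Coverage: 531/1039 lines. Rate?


Coverage = covered / total * 100
Coverage = 531 / 1039 * 100
Coverage = 51.11%

51.11%


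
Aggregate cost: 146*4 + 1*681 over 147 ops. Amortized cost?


Formula: Amortized cost = Total cost / Operations
Total cost = (146 * 4) + (1 * 681)
Total cost = 584 + 681 = 1265
Amortized = 1265 / 147 = 8.6054

8.6054


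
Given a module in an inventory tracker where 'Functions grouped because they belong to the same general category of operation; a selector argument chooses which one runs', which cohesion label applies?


Reasoning: Grouped by category of activity, not by data or sequence
Type: Logical cohesion

Logical cohesion


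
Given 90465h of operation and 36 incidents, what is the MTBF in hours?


Formula: MTBF = Total operating time / Number of failures
MTBF = 90465 / 36
MTBF = 2512.92 hours

2512.92 hours


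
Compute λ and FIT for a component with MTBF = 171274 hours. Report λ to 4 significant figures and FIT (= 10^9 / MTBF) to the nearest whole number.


Formula: λ = 1 / MTBF; FIT = λ × 1e9 = 1e9 / MTBF
λ = 1 / 171274 ≈ 5.839e-06 failures/hour
FIT = 1e9 / 171274 ≈ 5839 failures per 1e9 hours (nearest whole number)

λ = 5.839e-06 /h, FIT = 5839


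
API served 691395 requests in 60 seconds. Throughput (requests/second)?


Formula: throughput = requests / seconds
throughput = 691395 / 60
throughput = 11523.25 requests/second

11523.25 requests/second


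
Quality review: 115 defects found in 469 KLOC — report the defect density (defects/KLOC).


Defect density = defects / KLOC
Defect density = 115 / 469
Defect density = 0.245 defects/KLOC

0.245 defects/KLOC


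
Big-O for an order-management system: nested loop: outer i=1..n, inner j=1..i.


Reasoning: triangle: n(n+1)/2 ~ n^2/2
Complexity: O(n^2)

O(n^2)


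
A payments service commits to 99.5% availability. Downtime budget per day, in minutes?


Formula: allowed downtime = period * (100 - SLA) / 100
Period (day) = 1440 minutes
Unavailability fraction = (100 - 99.5) / 100
Allowed downtime = 1440 * (100 - 99.5) / 100
Allowed downtime = 7.2 minutes

7.2 minutes


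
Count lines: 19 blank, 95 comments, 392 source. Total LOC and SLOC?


Total LOC = blank + comment + code
Total LOC = 19 + 95 + 392 = 506
SLOC (source only) = code = 392

Total LOC: 506, SLOC: 392


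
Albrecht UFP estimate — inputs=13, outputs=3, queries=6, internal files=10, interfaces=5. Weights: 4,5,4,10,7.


UFP = EI*4 + EO*5 + EQ*4 + ILF*10 + EIF*7
UFP = 13*4 + 3*5 + 6*4 + 10*10 + 5*7
UFP = 52 + 15 + 24 + 100 + 35
UFP = 226

226


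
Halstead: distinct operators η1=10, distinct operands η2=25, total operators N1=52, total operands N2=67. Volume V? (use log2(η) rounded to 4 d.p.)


Formula: V = N * log2(η), where N = N1 + N2 and η = η1 + η2
η = 10 + 25 = 35
N = 52 + 67 = 119
log2(35) ≈ 5.1293
V = 119 * 5.1293 = 610.39

610.39


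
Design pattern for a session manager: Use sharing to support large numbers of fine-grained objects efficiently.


This matches the Flyweight pattern

Flyweight


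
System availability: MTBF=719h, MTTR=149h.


Availability = MTBF / (MTBF + MTTR)
Availability = 719 / (719 + 149)
Availability = 719 / 868
Availability = 82.8341%

82.8341%


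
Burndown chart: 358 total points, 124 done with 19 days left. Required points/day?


Formula: Required rate = Remaining points / Days left
Remaining = 358 - 124 = 234 points
Required rate = 234 / 19 = 12.32 points/day

12.32 points/day


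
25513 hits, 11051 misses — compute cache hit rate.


Formula: hit rate = hits / (hits + misses) * 100
hit rate = 25513 / (25513 + 11051) * 100
hit rate = 25513 / 36564 * 100
hit rate = 69.78%

69.78%


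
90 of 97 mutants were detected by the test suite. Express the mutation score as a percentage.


Mutation score = killed / total * 100
Mutation score = 90 / 97 * 100
Mutation score = 92.78%

92.78%


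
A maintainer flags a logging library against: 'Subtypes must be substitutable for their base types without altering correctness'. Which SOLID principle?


This describes the Liskov Substitution Principle (LSP)

Liskov Substitution Principle (LSP)


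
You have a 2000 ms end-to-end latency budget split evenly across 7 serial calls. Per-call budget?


Formula: per_stage = total_budget / stages
per_stage = 2000 / 7
per_stage = 285.71 ms

285.71 ms


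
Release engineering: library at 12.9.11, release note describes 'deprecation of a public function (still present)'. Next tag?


Current: 12.9.11
Change category: 'deprecation of a public function (still present)' → minor bump
SemVer rule: minor bump → increment MINOR, reset PATCH to 0 (MAJOR unchanged)
New: 12.10.0

12.10.0


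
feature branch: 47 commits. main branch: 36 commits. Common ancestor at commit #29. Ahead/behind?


Common ancestor: commit #29
feature commits after divergence: 47 - 29 = 18
main commits after divergence: 36 - 29 = 7
feature is 18 commits ahead of main
main is 7 commits ahead of feature

feature ahead: 18, main ahead: 7


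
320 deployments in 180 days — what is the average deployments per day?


Formula: deployments per day = releases / days
= 320 / 180
= 1.778 deploys/day
(equivalently, 12.44 deploys/week)

1.778 deploys/day


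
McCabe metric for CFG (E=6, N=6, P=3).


Formula: V(G) = E - N + 2P
V(G) = 6 - 6 + 2*3
V(G) = 0 + 6
V(G) = 6

6


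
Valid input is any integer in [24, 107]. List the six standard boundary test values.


Range: [24, 107]
Boundaries: just below min, min, min+1, max-1, max, just above max
Values: [23, 24, 25, 106, 107, 108]

[23, 24, 25, 106, 107, 108]


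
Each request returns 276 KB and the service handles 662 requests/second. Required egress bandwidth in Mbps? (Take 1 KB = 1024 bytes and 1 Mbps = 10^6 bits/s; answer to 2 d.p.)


Formula: Mbps = payload_bytes * RPS * 8 / 1e6
Payload per request = 276 KB = 276 * 1024 = 282624 bytes
Total bytes/sec = 282624 * 662 = 187097088
Total bits/sec = 187097088 * 8 = 1496776704
Mbps = 1496776704 / 1e6 = 1496.78

1496.78 Mbps


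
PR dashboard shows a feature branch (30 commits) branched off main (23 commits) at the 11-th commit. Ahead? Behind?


Common ancestor: commit #11
feature commits after divergence: 30 - 11 = 19
main commits after divergence: 23 - 11 = 12
feature is 19 commits ahead of main
main is 12 commits ahead of feature

feature ahead: 19, main ahead: 12


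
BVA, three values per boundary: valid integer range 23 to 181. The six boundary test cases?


Range: [23, 181]
Boundaries: just below min, min, min+1, max-1, max, just above max
Values: [22, 23, 24, 180, 181, 182]

[22, 23, 24, 180, 181, 182]


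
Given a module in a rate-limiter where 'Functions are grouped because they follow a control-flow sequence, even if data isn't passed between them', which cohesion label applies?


Reasoning: Grouped by order of execution within a routine, not by data flow
Type: Procedural cohesion

Procedural cohesion


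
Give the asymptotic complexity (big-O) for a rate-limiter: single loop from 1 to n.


Reasoning: one pass through n items
Complexity: O(n)

O(n)


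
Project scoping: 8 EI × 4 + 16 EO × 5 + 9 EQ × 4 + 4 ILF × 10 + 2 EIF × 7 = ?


UFP = EI*4 + EO*5 + EQ*4 + ILF*10 + EIF*7
UFP = 8*4 + 16*5 + 9*4 + 4*10 + 2*7
UFP = 32 + 80 + 36 + 40 + 14
UFP = 202

202


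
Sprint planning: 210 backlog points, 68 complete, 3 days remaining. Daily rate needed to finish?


Formula: Required rate = Remaining points / Days left
Remaining = 210 - 68 = 142 points
Required rate = 142 / 3 = 47.33 points/day

47.33 points/day


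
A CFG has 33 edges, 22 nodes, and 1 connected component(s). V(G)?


Formula: V(G) = E - N + 2P
V(G) = 33 - 22 + 2*1
V(G) = 11 + 2
V(G) = 13

13


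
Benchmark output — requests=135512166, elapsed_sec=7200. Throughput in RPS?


Formula: throughput = requests / seconds
throughput = 135512166 / 7200
throughput = 18821.13 requests/second

18821.13 requests/second


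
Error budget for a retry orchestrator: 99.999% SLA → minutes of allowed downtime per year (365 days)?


Formula: allowed downtime = period * (100 - SLA) / 100
Period (year (365 days)) = 525600 minutes
Unavailability fraction = (100 - 99.999) / 100
Allowed downtime = 525600 * (100 - 99.999) / 100
Allowed downtime = 5.256 minutes

5.256 minutes


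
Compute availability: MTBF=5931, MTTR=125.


Availability = MTBF / (MTBF + MTTR)
Availability = 5931 / (5931 + 125)
Availability = 5931 / 6056
Availability = 97.9359%

97.9359%


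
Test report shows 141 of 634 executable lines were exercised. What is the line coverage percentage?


Coverage = covered / total * 100
Coverage = 141 / 634 * 100
Coverage = 22.24%

22.24%


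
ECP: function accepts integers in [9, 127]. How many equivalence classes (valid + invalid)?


Valid range: [9, 127]
Class 1: x < 9 — invalid
Class 2: 9 ≤ x ≤ 127 — valid
Class 3: x > 127 — invalid
Total equivalence classes: 3

3 equivalence classes


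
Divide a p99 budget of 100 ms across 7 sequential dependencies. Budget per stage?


Formula: per_stage = total_budget / stages
per_stage = 100 / 7
per_stage = 14.29 ms

14.29 ms


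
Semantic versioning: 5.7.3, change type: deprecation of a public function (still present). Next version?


Current: 5.7.3
Change category: 'deprecation of a public function (still present)' → minor bump
SemVer rule: minor bump → increment MINOR, reset PATCH to 0 (MAJOR unchanged)
New: 5.8.0

5.8.0


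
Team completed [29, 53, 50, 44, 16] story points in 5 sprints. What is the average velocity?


Formula: Avg velocity = Total points / Number of sprints
Points: [29, 53, 50, 44, 16]
Sum = 29 + 53 + 50 + 44 + 16 = 192
Avg velocity = 192 / 5 = 38.4 points/sprint

38.4 points/sprint


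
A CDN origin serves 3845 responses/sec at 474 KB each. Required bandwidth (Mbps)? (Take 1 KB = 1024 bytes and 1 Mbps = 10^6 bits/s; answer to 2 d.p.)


Formula: Mbps = payload_bytes * RPS * 8 / 1e6
Payload per request = 474 KB = 474 * 1024 = 485376 bytes
Total bytes/sec = 485376 * 3845 = 1866270720
Total bits/sec = 1866270720 * 8 = 14930165760
Mbps = 14930165760 / 1e6 = 14930.17

14930.17 Mbps


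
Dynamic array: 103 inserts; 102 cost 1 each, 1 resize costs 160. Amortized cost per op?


Formula: Amortized cost = Total cost / Operations
Total cost = (102 * 1) + (1 * 160)
Total cost = 102 + 160 = 262
Amortized = 262 / 103 = 2.5437

2.5437


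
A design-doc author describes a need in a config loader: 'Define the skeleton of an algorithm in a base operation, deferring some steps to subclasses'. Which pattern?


This matches the Template Method pattern

Template Method


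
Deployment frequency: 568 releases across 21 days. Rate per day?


Formula: deployments per day = releases / days
= 568 / 21
= 27.048 deploys/day
(equivalently, 189.33 deploys/week)

27.048 deploys/day


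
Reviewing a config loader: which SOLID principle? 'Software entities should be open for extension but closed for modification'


This describes the Open/Closed Principle (OCP)

Open/Closed Principle (OCP)


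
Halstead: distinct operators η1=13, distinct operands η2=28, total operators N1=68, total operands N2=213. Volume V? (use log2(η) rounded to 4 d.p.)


Formula: V = N * log2(η), where N = N1 + N2 and η = η1 + η2
η = 13 + 28 = 41
N = 68 + 213 = 281
log2(41) ≈ 5.3576
V = 281 * 5.3576 = 1505.49

1505.49


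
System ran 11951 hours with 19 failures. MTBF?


Formula: MTBF = Total operating time / Number of failures
MTBF = 11951 / 19
MTBF = 629.0 hours

629.0 hours


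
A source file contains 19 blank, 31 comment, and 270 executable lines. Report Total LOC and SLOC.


Total LOC = blank + comment + code
Total LOC = 19 + 31 + 270 = 320
SLOC (source only) = code = 270

Total LOC: 320, SLOC: 270


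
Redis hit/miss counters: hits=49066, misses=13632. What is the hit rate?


Formula: hit rate = hits / (hits + misses) * 100
hit rate = 49066 / (49066 + 13632) * 100
hit rate = 49066 / 62698 * 100
hit rate = 78.26%

78.26%


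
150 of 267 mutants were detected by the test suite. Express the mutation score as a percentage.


Mutation score = killed / total * 100
Mutation score = 150 / 267 * 100
Mutation score = 56.18%

56.18%


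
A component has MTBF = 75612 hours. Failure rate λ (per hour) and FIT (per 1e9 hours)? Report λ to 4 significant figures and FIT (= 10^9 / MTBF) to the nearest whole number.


Formula: λ = 1 / MTBF; FIT = λ × 1e9 = 1e9 / MTBF
λ = 1 / 75612 ≈ 1.323e-05 failures/hour
FIT = 1e9 / 75612 ≈ 13225 failures per 1e9 hours (nearest whole number)

λ = 1.323e-05 /h, FIT = 13225


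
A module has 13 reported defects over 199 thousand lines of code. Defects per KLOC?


Defect density = defects / KLOC
Defect density = 13 / 199
Defect density = 0.065 defects/KLOC

0.065 defects/KLOC


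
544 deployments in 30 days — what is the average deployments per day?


Formula: deployments per day = releases / days
= 544 / 30
= 18.133 deploys/day
(equivalently, 126.93 deploys/week)

18.133 deploys/day


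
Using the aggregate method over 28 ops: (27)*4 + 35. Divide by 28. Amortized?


Formula: Amortized cost = Total cost / Operations
Total cost = (27 * 4) + (1 * 35)
Total cost = 108 + 35 = 143
Amortized = 143 / 28 = 5.1071

5.1071


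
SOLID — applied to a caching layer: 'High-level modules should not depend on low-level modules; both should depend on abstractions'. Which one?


This describes the Dependency Inversion Principle (DIP)

Dependency Inversion Principle (DIP)


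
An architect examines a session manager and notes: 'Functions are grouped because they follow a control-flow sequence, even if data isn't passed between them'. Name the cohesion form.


Reasoning: Grouped by order of execution within a routine, not by data flow
Type: Procedural cohesion

Procedural cohesion


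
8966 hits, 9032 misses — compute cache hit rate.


Formula: hit rate = hits / (hits + misses) * 100
hit rate = 8966 / (8966 + 9032) * 100
hit rate = 8966 / 17998 * 100
hit rate = 49.82%

49.82%


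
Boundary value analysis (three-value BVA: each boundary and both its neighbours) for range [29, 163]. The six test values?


Range: [29, 163]
Boundaries: just below min, min, min+1, max-1, max, just above max
Values: [28, 29, 30, 162, 163, 164]

[28, 29, 30, 162, 163, 164]


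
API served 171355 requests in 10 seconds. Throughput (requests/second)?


Formula: throughput = requests / seconds
throughput = 171355 / 10
throughput = 17135.5 requests/second

17135.5 requests/second


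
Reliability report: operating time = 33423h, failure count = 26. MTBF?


Formula: MTBF = Total operating time / Number of failures
MTBF = 33423 / 26
MTBF = 1285.5 hours

1285.5 hours


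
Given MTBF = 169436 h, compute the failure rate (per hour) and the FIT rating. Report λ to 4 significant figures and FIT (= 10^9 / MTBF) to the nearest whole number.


Formula: λ = 1 / MTBF; FIT = λ × 1e9 = 1e9 / MTBF
λ = 1 / 169436 ≈ 5.902e-06 failures/hour
FIT = 1e9 / 169436 ≈ 5902 failures per 1e9 hours (nearest whole number)

λ = 5.902e-06 /h, FIT = 5902


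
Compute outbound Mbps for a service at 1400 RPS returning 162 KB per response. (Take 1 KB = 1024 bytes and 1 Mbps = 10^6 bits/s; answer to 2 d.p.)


Formula: Mbps = payload_bytes * RPS * 8 / 1e6
Payload per request = 162 KB = 162 * 1024 = 165888 bytes
Total bytes/sec = 165888 * 1400 = 232243200
Total bits/sec = 232243200 * 8 = 1857945600
Mbps = 1857945600 / 1e6 = 1857.95

1857.95 Mbps


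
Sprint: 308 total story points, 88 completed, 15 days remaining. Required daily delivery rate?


Formula: Required rate = Remaining points / Days left
Remaining = 308 - 88 = 220 points
Required rate = 220 / 15 = 14.67 points/day

14.67 points/day


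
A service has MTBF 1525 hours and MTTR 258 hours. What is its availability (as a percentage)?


Availability = MTBF / (MTBF + MTTR)
Availability = 1525 / (1525 + 258)
Availability = 1525 / 1783
Availability = 85.53%

85.53%


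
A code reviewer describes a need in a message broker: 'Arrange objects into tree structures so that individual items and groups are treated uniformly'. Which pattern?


This matches the Composite pattern

Composite


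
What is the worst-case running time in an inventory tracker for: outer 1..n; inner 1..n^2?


Reasoning: n times n^2
Complexity: O(n^3)

O(n^3)


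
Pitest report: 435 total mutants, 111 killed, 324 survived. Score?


Mutation score = killed / total * 100
Mutation score = 111 / 435 * 100
Mutation score = 25.52%

25.52%


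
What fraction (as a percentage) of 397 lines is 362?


Coverage = covered / total * 100
Coverage = 362 / 397 * 100
Coverage = 91.18%

91.18%


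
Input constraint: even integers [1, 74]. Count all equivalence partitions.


Constraint: even integers in [1, 74]
Class 1: x < 1 — out-of-range invalid
Class 2: x in [1,74] but odd — wrong type invalid
Class 3: x in [1,74] and even — valid
Class 4: x > 74 — out-of-range invalid
Total equivalence classes: 4

4 equivalence classes


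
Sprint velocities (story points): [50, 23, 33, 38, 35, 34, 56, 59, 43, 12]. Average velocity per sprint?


Formula: Avg velocity = Total points / Number of sprints
Points: [50, 23, 33, 38, 35, 34, 56, 59, 43, 12]
Sum = 50 + 23 + 33 + 38 + 35 + 34 + 56 + 59 + 43 + 12 = 383
Avg velocity = 383 / 10 = 38.3 points/sprint

38.3 points/sprint


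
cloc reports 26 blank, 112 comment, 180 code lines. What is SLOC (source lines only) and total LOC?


Total LOC = blank + comment + code
Total LOC = 26 + 112 + 180 = 318
SLOC (source only) = code = 180

Total LOC: 318, SLOC: 180


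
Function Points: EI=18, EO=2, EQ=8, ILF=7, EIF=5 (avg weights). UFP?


UFP = EI*4 + EO*5 + EQ*4 + ILF*10 + EIF*7
UFP = 18*4 + 2*5 + 8*4 + 7*10 + 5*7
UFP = 72 + 10 + 32 + 70 + 35
UFP = 219

219


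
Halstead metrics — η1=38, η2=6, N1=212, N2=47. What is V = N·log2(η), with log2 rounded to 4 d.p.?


Formula: V = N * log2(η), where N = N1 + N2 and η = η1 + η2
η = 38 + 6 = 44
N = 212 + 47 = 259
log2(44) ≈ 5.4594
V = 259 * 5.4594 = 1413.98

1413.98


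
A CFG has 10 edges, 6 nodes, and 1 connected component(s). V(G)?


Formula: V(G) = E - N + 2P
V(G) = 10 - 6 + 2*1
V(G) = 4 + 2
V(G) = 6

6


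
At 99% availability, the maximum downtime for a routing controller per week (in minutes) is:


Formula: allowed downtime = period * (100 - SLA) / 100
Period (week) = 10080 minutes
Unavailability fraction = (100 - 99.0) / 100
Allowed downtime = 10080 * (100 - 99.0) / 100
Allowed downtime = 100.8 minutes

100.8 minutes


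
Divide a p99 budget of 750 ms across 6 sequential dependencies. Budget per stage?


Formula: per_stage = total_budget / stages
per_stage = 750 / 6
per_stage = 125.0 ms

125.0 ms


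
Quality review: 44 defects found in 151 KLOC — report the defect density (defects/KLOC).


Defect density = defects / KLOC
Defect density = 44 / 151
Defect density = 0.291 defects/KLOC

0.291 defects/KLOC


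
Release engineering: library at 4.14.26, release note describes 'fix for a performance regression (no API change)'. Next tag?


Current: 4.14.26
Change category: 'fix for a performance regression (no API change)' → patch bump
SemVer rule: patch bump → increment PATCH (MAJOR and MINOR unchanged)
New: 4.14.27

4.14.27


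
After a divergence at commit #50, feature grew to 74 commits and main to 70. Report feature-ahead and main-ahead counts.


Common ancestor: commit #50
feature commits after divergence: 74 - 50 = 24
main commits after divergence: 70 - 50 = 20
feature is 24 commits ahead of main
main is 20 commits ahead of feature

feature ahead: 24, main ahead: 20


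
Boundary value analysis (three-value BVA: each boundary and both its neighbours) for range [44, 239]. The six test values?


Range: [44, 239]
Boundaries: just below min, min, min+1, max-1, max, just above max
Values: [43, 44, 45, 238, 239, 240]

[43, 44, 45, 238, 239, 240]


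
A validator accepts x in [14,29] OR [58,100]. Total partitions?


Valid ranges: [14,29] and [58,100]
Class 1: x < 14 — invalid
Class 2: 14 ≤ x ≤ 29 — valid
Class 3: 29 < x < 58 — invalid (gap between ranges)
Class 4: 58 ≤ x ≤ 100 — valid
Class 5: x > 100 — invalid
Total equivalence classes: 5

5 equivalence classes


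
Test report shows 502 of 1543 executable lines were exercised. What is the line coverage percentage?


Coverage = covered / total * 100
Coverage = 502 / 1543 * 100
Coverage = 32.53%

32.53%


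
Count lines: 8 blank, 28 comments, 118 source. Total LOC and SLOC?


Total LOC = blank + comment + code
Total LOC = 8 + 28 + 118 = 154
SLOC (source only) = code = 118

Total LOC: 154, SLOC: 118


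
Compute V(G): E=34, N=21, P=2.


Formula: V(G) = E - N + 2P
V(G) = 34 - 21 + 2*2
V(G) = 13 + 4
V(G) = 17

17


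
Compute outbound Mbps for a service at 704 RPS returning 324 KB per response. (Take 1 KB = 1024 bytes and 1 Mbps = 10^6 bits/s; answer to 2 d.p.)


Formula: Mbps = payload_bytes * RPS * 8 / 1e6
Payload per request = 324 KB = 324 * 1024 = 331776 bytes
Total bytes/sec = 331776 * 704 = 233570304
Total bits/sec = 233570304 * 8 = 1868562432
Mbps = 1868562432 / 1e6 = 1868.56

1868.56 Mbps


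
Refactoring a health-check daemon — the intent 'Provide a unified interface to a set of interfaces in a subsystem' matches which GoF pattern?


This matches the Facade pattern

Facade


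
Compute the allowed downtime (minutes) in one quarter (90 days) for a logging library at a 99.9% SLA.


Formula: allowed downtime = period * (100 - SLA) / 100
Period (quarter (90 days)) = 129600 minutes
Unavailability fraction = (100 - 99.9) / 100
Allowed downtime = 129600 * (100 - 99.9) / 100
Allowed downtime = 129.6 minutes

129.6 minutes


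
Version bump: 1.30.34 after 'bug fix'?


Current: 1.30.34
Change category: 'bug fix' → patch bump
SemVer rule: patch bump → increment PATCH (MAJOR and MINOR unchanged)
New: 1.30.35

1.30.35


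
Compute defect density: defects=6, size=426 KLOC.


Defect density = defects / KLOC
Defect density = 6 / 426
Defect density = 0.014 defects/KLOC

0.014 defects/KLOC


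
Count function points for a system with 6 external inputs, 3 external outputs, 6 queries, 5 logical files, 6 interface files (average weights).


UFP = EI*4 + EO*5 + EQ*4 + ILF*10 + EIF*7
UFP = 6*4 + 3*5 + 6*4 + 5*10 + 6*7
UFP = 24 + 15 + 24 + 50 + 42
UFP = 155

155


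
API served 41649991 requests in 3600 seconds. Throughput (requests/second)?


Formula: throughput = requests / seconds
throughput = 41649991 / 3600
throughput = 11569.44 requests/second

11569.44 requests/second


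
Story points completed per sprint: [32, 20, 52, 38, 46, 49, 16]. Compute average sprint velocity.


Formula: Avg velocity = Total points / Number of sprints
Points: [32, 20, 52, 38, 46, 49, 16]
Sum = 32 + 20 + 52 + 38 + 46 + 49 + 16 = 253
Avg velocity = 253 / 7 = 36.14 points/sprint

36.14 points/sprint


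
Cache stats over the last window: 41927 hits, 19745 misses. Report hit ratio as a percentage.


Formula: hit rate = hits / (hits + misses) * 100
hit rate = 41927 / (41927 + 19745) * 100
hit rate = 41927 / 61672 * 100
hit rate = 67.98%

67.98%


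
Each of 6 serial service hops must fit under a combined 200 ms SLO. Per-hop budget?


Formula: per_stage = total_budget / stages
per_stage = 200 / 6
per_stage = 33.33 ms

33.33 ms


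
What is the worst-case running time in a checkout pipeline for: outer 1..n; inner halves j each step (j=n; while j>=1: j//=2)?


Reasoning: n times log n
Complexity: O(n log n)

O(n log n)


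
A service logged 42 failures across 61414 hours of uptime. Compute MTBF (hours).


Formula: MTBF = Total operating time / Number of failures
MTBF = 61414 / 42
MTBF = 1462.24 hours

1462.24 hours


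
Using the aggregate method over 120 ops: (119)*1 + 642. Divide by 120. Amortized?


Formula: Amortized cost = Total cost / Operations
Total cost = (119 * 1) + (1 * 642)
Total cost = 119 + 642 = 761
Amortized = 761 / 120 = 6.3417

6.3417


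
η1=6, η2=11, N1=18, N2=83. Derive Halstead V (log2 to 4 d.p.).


Formula: V = N * log2(η), where N = N1 + N2 and η = η1 + η2
η = 6 + 11 = 17
N = 18 + 83 = 101
log2(17) ≈ 4.0875
V = 101 * 4.0875 = 412.84

412.84


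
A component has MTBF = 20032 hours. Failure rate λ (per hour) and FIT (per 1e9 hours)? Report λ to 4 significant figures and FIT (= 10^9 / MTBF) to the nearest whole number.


Formula: λ = 1 / MTBF; FIT = λ × 1e9 = 1e9 / MTBF
λ = 1 / 20032 ≈ 4.992e-05 failures/hour
FIT = 1e9 / 20032 ≈ 49920 failures per 1e9 hours (nearest whole number)

λ = 4.992e-05 /h, FIT = 49920


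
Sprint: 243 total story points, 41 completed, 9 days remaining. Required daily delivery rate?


Formula: Required rate = Remaining points / Days left
Remaining = 243 - 41 = 202 points
Required rate = 202 / 9 = 22.44 points/day

22.44 points/day


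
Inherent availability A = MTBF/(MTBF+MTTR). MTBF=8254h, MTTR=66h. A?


Availability = MTBF / (MTBF + MTTR)
Availability = 8254 / (8254 + 66)
Availability = 8254 / 8320
Availability = 99.2067%

99.2067%


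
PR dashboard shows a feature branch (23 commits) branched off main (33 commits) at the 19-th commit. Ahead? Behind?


Common ancestor: commit #19
feature commits after divergence: 23 - 19 = 4
main commits after divergence: 33 - 19 = 14
feature is 4 commits ahead of main
main is 14 commits ahead of feature

feature ahead: 4, main ahead: 14


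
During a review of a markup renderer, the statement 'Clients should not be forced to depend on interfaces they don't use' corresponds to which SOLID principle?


This describes the Interface Segregation Principle (ISP)

Interface Segregation Principle (ISP)


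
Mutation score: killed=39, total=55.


Mutation score = killed / total * 100
Mutation score = 39 / 55 * 100
Mutation score = 70.91%

70.91%


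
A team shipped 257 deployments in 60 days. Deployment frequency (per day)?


Formula: deployments per day = releases / days
= 257 / 60
= 4.283 deploys/day
(equivalently, 29.98 deploys/week)

4.283 deploys/day


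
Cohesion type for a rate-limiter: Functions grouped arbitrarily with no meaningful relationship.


Reasoning: Worst: random grouping
Type: Coincidental cohesion

Coincidental cohesion


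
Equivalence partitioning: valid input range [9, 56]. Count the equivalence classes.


Valid range: [9, 56]
Class 1: x < 9 — invalid
Class 2: 9 ≤ x ≤ 56 — valid
Class 3: x > 56 — invalid
Total equivalence classes: 3

3 equivalence classes


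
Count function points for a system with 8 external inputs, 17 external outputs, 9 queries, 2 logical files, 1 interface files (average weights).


UFP = EI*4 + EO*5 + EQ*4 + ILF*10 + EIF*7
UFP = 8*4 + 17*5 + 9*4 + 2*10 + 1*7
UFP = 32 + 85 + 36 + 20 + 7
UFP = 180

180


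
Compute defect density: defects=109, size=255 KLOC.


Defect density = defects / KLOC
Defect density = 109 / 255
Defect density = 0.427 defects/KLOC

0.427 defects/KLOC


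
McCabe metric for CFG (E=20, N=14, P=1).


Formula: V(G) = E - N + 2P
V(G) = 20 - 14 + 2*1
V(G) = 6 + 2
V(G) = 8

8


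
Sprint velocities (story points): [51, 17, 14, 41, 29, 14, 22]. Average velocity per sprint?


Formula: Avg velocity = Total points / Number of sprints
Points: [51, 17, 14, 41, 29, 14, 22]
Sum = 51 + 17 + 14 + 41 + 29 + 14 + 22 = 188
Avg velocity = 188 / 7 = 26.86 points/sprint

26.86 points/sprint


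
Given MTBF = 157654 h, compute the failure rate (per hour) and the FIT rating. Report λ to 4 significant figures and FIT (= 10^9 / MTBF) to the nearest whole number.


Formula: λ = 1 / MTBF; FIT = λ × 1e9 = 1e9 / MTBF
λ = 1 / 157654 ≈ 6.343e-06 failures/hour
FIT = 1e9 / 157654 ≈ 6343 failures per 1e9 hours (nearest whole number)

λ = 6.343e-06 /h, FIT = 6343


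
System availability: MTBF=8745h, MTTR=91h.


Availability = MTBF / (MTBF + MTTR)
Availability = 8745 / (8745 + 91)
Availability = 8745 / 8836
Availability = 98.9701%

98.9701%


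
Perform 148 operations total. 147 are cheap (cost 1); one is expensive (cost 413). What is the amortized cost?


Formula: Amortized cost = Total cost / Operations
Total cost = (147 * 1) + (1 * 413)
Total cost = 147 + 413 = 560
Amortized = 560 / 148 = 3.7838

3.7838


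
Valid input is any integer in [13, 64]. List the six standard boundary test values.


Range: [13, 64]
Boundaries: just below min, min, min+1, max-1, max, just above max
Values: [12, 13, 14, 63, 64, 65]

[12, 13, 14, 63, 64, 65]


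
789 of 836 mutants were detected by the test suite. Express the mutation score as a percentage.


Mutation score = killed / total * 100
Mutation score = 789 / 836 * 100
Mutation score = 94.38%

94.38%


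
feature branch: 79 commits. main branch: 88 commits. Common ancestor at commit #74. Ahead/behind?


Common ancestor: commit #74
feature commits after divergence: 79 - 74 = 5
main commits after divergence: 88 - 74 = 14
feature is 5 commits ahead of main
main is 14 commits ahead of feature

feature ahead: 5, main ahead: 14


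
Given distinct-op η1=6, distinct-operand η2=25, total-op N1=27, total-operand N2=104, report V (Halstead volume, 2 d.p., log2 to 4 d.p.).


Formula: V = N * log2(η), where N = N1 + N2 and η = η1 + η2
η = 6 + 25 = 31
N = 27 + 104 = 131
log2(31) ≈ 4.9542
V = 131 * 4.9542 = 649.00

649.00


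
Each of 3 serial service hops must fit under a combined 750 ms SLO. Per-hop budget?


Formula: per_stage = total_budget / stages
per_stage = 750 / 3
per_stage = 250.0 ms

250.0 ms


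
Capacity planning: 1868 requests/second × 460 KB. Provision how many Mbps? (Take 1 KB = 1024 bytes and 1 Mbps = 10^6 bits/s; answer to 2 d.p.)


Formula: Mbps = payload_bytes * RPS * 8 / 1e6
Payload per request = 460 KB = 460 * 1024 = 471040 bytes
Total bytes/sec = 471040 * 1868 = 879902720
Total bits/sec = 879902720 * 8 = 7039221760
Mbps = 7039221760 / 1e6 = 7039.22

7039.22 Mbps


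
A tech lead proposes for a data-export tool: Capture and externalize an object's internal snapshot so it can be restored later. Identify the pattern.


This matches the Memento pattern

Memento


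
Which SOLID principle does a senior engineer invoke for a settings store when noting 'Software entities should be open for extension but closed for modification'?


This describes the Open/Closed Principle (OCP)

Open/Closed Principle (OCP)


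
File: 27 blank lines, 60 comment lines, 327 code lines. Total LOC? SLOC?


Total LOC = blank + comment + code
Total LOC = 27 + 60 + 327 = 414
SLOC (source only) = code = 327

Total LOC: 414, SLOC: 327


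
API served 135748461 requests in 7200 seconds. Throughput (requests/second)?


Formula: throughput = requests / seconds
throughput = 135748461 / 7200
throughput = 18853.95 requests/second

18853.95 requests/second


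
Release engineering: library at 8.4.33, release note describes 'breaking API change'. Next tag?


Current: 8.4.33
Change category: 'breaking API change' → major bump
SemVer rule: major bump → increment MAJOR, reset MINOR and PATCH to 0
New: 9.0.0

9.0.0


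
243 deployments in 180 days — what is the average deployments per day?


Formula: deployments per day = releases / days
= 243 / 180
= 1.35 deploys/day
(equivalently, 9.45 deploys/week)

1.35 deploys/day


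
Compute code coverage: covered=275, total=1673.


Coverage = covered / total * 100
Coverage = 275 / 1673 * 100
Coverage = 16.44%

16.44%


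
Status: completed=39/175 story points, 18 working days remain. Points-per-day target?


Formula: Required rate = Remaining points / Days left
Remaining = 175 - 39 = 136 points
Required rate = 136 / 18 = 7.56 points/day

7.56 points/day


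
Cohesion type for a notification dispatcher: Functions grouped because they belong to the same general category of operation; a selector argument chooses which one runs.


Reasoning: Grouped by category of activity, not by data or sequence
Type: Logical cohesion

Logical cohesion


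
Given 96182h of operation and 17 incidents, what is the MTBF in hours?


Formula: MTBF = Total operating time / Number of failures
MTBF = 96182 / 17
MTBF = 5657.76 hours

5657.76 hours


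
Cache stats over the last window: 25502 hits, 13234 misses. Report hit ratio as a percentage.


Formula: hit rate = hits / (hits + misses) * 100
hit rate = 25502 / (25502 + 13234) * 100
hit rate = 25502 / 38736 * 100
hit rate = 65.84%

65.84%


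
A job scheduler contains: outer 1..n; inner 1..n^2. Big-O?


Reasoning: n times n^2
Complexity: O(n^3)

O(n^3)


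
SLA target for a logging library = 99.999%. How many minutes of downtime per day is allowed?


Formula: allowed downtime = period * (100 - SLA) / 100
Period (day) = 1440 minutes
Unavailability fraction = (100 - 99.999) / 100
Allowed downtime = 1440 * (100 - 99.999) / 100
Allowed downtime = 0.0144 minutes

0.0144 minutes


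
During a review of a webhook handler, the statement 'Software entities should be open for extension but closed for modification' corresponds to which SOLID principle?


This describes the Open/Closed Principle (OCP)

Open/Closed Principle (OCP)


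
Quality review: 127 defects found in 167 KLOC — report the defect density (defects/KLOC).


Defect density = defects / KLOC
Defect density = 127 / 167
Defect density = 0.76 defects/KLOC

0.76 defects/KLOC


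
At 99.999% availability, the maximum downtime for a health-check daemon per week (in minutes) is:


Formula: allowed downtime = period * (100 - SLA) / 100
Period (week) = 10080 minutes
Unavailability fraction = (100 - 99.999) / 100
Allowed downtime = 10080 * (100 - 99.999) / 100
Allowed downtime = 0.1008 minutes

0.1008 minutes


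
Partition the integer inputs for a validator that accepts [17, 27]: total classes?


Valid range: [17, 27]
Class 1: x < 17 — invalid
Class 2: 17 ≤ x ≤ 27 — valid
Class 3: x > 27 — invalid
Total equivalence classes: 3

3 equivalence classes


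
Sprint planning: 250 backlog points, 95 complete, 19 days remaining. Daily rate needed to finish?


Formula: Required rate = Remaining points / Days left
Remaining = 250 - 95 = 155 points
Required rate = 155 / 19 = 8.16 points/day

8.16 points/day


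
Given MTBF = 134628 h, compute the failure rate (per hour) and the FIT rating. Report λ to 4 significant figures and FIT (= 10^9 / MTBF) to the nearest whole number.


Formula: λ = 1 / MTBF; FIT = λ × 1e9 = 1e9 / MTBF
λ = 1 / 134628 ≈ 7.428e-06 failures/hour
FIT = 1e9 / 134628 ≈ 7428 failures per 1e9 hours (nearest whole number)

λ = 7.428e-06 /h, FIT = 7428


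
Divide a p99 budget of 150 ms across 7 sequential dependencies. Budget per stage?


Formula: per_stage = total_budget / stages
per_stage = 150 / 7
per_stage = 21.43 ms

21.43 ms


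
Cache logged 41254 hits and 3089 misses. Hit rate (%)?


Formula: hit rate = hits / (hits + misses) * 100
hit rate = 41254 / (41254 + 3089) * 100
hit rate = 41254 / 44343 * 100
hit rate = 93.03%

93.03%


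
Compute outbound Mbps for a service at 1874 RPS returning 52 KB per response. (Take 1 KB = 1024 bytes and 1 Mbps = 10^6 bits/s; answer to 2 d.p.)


Formula: Mbps = payload_bytes * RPS * 8 / 1e6
Payload per request = 52 KB = 52 * 1024 = 53248 bytes
Total bytes/sec = 53248 * 1874 = 99786752
Total bits/sec = 99786752 * 8 = 798294016
Mbps = 798294016 / 1e6 = 798.29

798.29 Mbps
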